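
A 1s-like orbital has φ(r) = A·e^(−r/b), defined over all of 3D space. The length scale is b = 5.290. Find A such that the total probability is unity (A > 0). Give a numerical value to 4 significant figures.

The normalization condition is ∫|φ|² 4πr² dr = 1 from 0 to ∞.
In 3D with spherical symmetry the volume element is 4πr² dr.
The integral (without the A² prefactor) comes out to π·b^3.
So A² = (π·b^3)^(−1).
With b = 5.290: A² = 0.0021502 and A = 0.046370.

A ≈ 0.04637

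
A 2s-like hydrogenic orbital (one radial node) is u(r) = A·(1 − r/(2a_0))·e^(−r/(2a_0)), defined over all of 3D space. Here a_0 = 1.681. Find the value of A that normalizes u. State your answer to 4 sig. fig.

Normalization requires ∫|u|² 4πr² dr = 1, integrated from 0 to ∞.
Recall ∫₀^∞ r^m e^(−r/β) dr = m!·β^(m+1), with u = A·(1 − r/(2a_0))·e^(−r/(2a_0)), the integral evaluates to A²·[8·π·a_0^3].
Substituting a_0 = 1.681 gives A² = 0.0083764, so A = 0.091523.

A ≈ 0.09152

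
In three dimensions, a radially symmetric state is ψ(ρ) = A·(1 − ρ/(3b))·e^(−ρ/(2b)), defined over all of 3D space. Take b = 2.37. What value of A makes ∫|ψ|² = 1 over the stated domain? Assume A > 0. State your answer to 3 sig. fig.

A ≈ 0.0947

We need A² ∫|f|² 4πρ² dρ = 1, taking the integral from 0 to ∞.
Using ∫₀^∞ ρⁿ e^(−αρ) dρ = n!/αⁿ⁺¹, the integral (without the A² prefactor) comes out to 8·π·b^3/3.
Setting this equal to 1 gives A² = 1/(8·π·b^3/3).
Substituting b = 2.37 gives A² = 0.008967, so A = 0.09469.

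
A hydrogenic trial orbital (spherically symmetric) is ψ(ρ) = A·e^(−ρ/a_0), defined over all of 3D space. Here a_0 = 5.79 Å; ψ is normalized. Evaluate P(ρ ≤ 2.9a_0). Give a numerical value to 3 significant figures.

P ≈ 0.928

P = ∫ |ψ|² 4πρ² dρ over ρ ≤ 2.9a_0.
The full normalization integral is A²·[π·a_0^3] = 1, fixing A².
In terms of u = ρ/a_0 (A², 4π and the length scale all cancel between numerator and denominator), P = [∫_{0}^{2.9} u^2·e^(-2·u) du] / [∫_{0}^{∞} u^2·e^(-2·u) du].
With ∫ u^2·e^(-2·u) du = -(2·u^2 + 2·u + 1)·e^(-2·u)/4 + C, the region integral is 1/4 - 1181·e^(-29/5)/200 and the full one is 1/4.
Taking the ratio yields P = 0.9285.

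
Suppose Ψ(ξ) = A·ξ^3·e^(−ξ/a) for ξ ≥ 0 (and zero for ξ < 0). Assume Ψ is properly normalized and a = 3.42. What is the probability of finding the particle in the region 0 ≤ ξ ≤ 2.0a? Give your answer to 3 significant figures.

P ≈ 0.111

|Ψ|² is the probability density, so P = ∫_{0}^{2.0a} |Ψ|² dξ.
Since A² = 1/(45·a^7/8), this is the region integral divided by the full normalization integral.
Substituting u = ξ/a, A² and the length scale cancel in the ratio: P = ∫_{0}^{2.0} u^6·e^(-2·u) du / ∫_{0}^{∞} u^6·e^(-2·u) du.
Using ∫ u^6·e^(-2·u) du = -(4·u^6 + 12·u^5 + 30·u^4 + 60·u^3 + 90·u^2 + 90·u + 45)·e^(-2·u)/8, the numerator is 45/8 - 2185·e^(-4)/8 and the denominator is 45/8.
This works out to P = 0.1107.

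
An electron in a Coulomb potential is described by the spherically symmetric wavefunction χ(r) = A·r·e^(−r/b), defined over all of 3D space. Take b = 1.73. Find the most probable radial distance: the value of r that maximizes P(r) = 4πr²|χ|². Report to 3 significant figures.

r ≈ 3.46

Set d/dr [P(r) = 4πr²|χ|²] = 0 and solve for r > 0.
This gives r = 2·b.
With b = 1.73, the most probable radial distance is 3.460.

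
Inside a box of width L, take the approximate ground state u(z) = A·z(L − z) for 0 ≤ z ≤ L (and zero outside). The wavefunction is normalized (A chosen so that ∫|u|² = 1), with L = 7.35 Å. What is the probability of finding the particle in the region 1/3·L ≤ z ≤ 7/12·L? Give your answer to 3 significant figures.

P ≈ 0.444

P = ∫_{1/3·L}^{7/12·L} |u(z)|² dz.
With A² fixed by ∫|u|² = 1, i.e. A² = (L^5/30)^(−1), substitute and integrate.
In terms of t = z/L (A² and the length scale cancel between numerator and denominator), P = [∫_{1/3}^{7/12} t^2·(1 - t)^2 dt] / [∫_{0}^{1} t^2·(1 - t)^2 dt].
Using ∫ t^2·(1 - t)^2 dt = t^3·(6·t^2 - 15·t + 10)/30, the numerator is ≈ 0.014783 and the denominator is 1/30.
This works out to P = 0.4435.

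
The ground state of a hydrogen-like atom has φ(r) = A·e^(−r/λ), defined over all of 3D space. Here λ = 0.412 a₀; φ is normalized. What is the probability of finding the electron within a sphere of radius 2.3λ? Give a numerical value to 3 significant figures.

P = ∫ |φ|² 4πr² dr over r ≤ 2.3λ.
Normalization gives A² = 1/(π·λ^3).
In terms of u = r/λ (A², 4π and the length scale all cancel between numerator and denominator), P = [∫_{0}^{2.3} u^2·e^(-2·u) du] / [∫_{0}^{∞} u^2·e^(-2·u) du].
An antiderivative of u^2·e^(-2·u) is -(2·u^2 + 2·u + 1)·e^(-2·u)/4; evaluating from 0 to 2.3 gives 1/4 - 809·e^(-23/5)/200, while the full integral is 1/4.
This evaluates to P = 0.8374.

P ≈ 0.837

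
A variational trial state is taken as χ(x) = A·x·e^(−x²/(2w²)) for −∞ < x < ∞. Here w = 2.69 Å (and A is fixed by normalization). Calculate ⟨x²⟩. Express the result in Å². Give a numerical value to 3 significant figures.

The expectation value is the |χ|²-weighted average of x^2: ∫ x^2|χ|² dx.
Using the Gaussian integral ∫_{−∞}^{∞} e^(−αx²) dx = √(π/α), evaluating both integrals, ⟨x²⟩ = 3·w^2/2.
With w = 2.69, ⟨x^2⟩ = 10.85.

⟨x^2⟩ ≈ 10.9 Å^2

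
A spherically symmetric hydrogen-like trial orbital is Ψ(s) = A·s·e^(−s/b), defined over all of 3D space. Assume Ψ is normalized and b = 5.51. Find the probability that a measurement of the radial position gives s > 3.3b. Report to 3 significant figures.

P ≈ 0.213

Integrate the radial probability density 4πs²|Ψ|² over s > 3.3b.
The full normalization integral is A²·[3·π·b^5] = 1, fixing A².
In terms of u = s/b (A², 4π and the length scale all cancel between numerator and denominator), P = [∫_{3.3}^{∞} u^4·e^(-2·u) du] / [∫_{0}^{∞} u^4·e^(-2·u) du].
Using ∫ u^4·e^(-2·u) du = -(u^4/2 + u^3 + 3·u^2/2 + 3·u/2 + 3/4)·e^(-2·u), the numerator is ≈ 0.15953 and the denominator is 3/4.
The region integral divided by the full integral gives P = 0.2127.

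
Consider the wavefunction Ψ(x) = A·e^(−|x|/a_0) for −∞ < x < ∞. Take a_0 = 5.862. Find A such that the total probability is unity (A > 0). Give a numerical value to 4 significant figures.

A ≈ 0.4130

Require ∫ |Ψ|² dx = 1 over the whole domain.
With Ψ = A·e^(−|x|/a_0), the integral evaluates to A²·[a_0].
Plugging in a_0 = 5.862 yields A = 0.41303.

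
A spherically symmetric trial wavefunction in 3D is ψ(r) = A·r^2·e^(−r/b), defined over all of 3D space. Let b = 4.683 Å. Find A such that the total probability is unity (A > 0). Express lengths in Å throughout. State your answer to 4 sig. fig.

Require ∫ |ψ|² 4πr² dr = 1 over the whole domain.
Recall ∫₀^∞ r^m e^(−r/β) dr = m!·β^(m+1), ∫|ψ|² 4πr² dr = A²·(45·π·b^7/2).
So A² = (45·π·b^7/2)^(−1).
With b = 4.683: A² = 2.8642E-7 and A = 0.00053518.

A ≈ 0.0005352 Å^(-7/2)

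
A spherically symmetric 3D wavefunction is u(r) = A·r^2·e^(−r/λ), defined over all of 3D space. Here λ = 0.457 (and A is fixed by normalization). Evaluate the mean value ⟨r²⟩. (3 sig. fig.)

By definition ⟨r²⟩ = ∫ r^2 |u(r)|² 4πr² dr.
With ∫₀^∞ r^8 e^(−αr) dr = 8!/α^9, since the A² factors cancel between numerator and denominator, ⟨r²⟩ = 14·λ^2.
Putting λ = 0.457 gives 2.924.

⟨r^2⟩ ≈ 2.92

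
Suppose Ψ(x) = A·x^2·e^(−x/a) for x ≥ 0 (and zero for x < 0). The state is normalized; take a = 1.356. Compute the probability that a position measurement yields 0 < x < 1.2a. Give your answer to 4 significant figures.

P ≈ 0.09587

|Ψ|² is the probability density, so P = ∫_{0}^{1.2a} |Ψ|² dx.
With A² fixed by ∫|Ψ|² = 1, i.e. A² = (3·a^5/4)^(−1), substitute and integrate.
In terms of u = x/a (A² and the length scale cancel between numerator and denominator), P = [∫_{0}^{1.2} u^4·e^(-2·u) du] / [∫_{0}^{∞} u^4·e^(-2·u) du].
An antiderivative of u^4·e^(-2·u) is -(u^4/2 + u^3 + 3·u^2/2 + 3·u/2 + 3/4)·e^(-2·u); evaluating from 0 to 1.2 gives ≈ 0.0719014, while the full integral is 3/4.
Taking the ratio, P = 0.095869.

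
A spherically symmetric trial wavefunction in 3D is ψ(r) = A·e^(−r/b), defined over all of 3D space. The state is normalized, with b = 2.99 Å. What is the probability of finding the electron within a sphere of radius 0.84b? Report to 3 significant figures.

Integrate the radial probability density 4πr²|ψ|² over r ≤ 0.84b.
A² is fixed by ∫₀^∞ 4πr²|ψ|² dr = 1, i.e. A² = (π·b^3)^(−1).
In terms of u = r/b (A², 4π and the length scale all cancel between numerator and denominator), P = [∫_{0}^{0.84} u^2·e^(-2·u) du] / [∫_{0}^{∞} u^2·e^(-2·u) du].
Using ∫ u^2·e^(-2·u) du = -(2·u^2 + 2·u + 1)·e^(-2·u)/4, the numerator is 1/4 - 2557·e^(-42/25)/2500 and the denominator is 1/4.
This evaluates to P = 0.2375.

P ≈ 0.238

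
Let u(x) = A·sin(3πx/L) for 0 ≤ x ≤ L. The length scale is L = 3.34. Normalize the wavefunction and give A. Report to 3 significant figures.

A ≈ 0.774

We need A² ∫|f|² dx = 1, taking the integral from 0 to L.
With u = A·sin(3πx/L), the integral evaluates to A²·[L/2].
Substituting L = 3.34 gives A² = 0.5988, so A = 0.7738.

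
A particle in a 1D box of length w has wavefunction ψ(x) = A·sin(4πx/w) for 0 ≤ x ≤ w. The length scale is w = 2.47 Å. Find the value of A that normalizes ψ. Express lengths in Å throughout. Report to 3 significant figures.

We need A² ∫|f|² dx = 1, taking the integral from 0 to w.
Using sin²θ = (1 − cos 2θ)/2, with ψ = A·sin(4πx/w), the integral evaluates to A²·[w/2].
Hence A² = 1/[w/2].
Plugging in w = 2.47 yields A = 0.8998.

A ≈ 0.900 Å^(-1/2)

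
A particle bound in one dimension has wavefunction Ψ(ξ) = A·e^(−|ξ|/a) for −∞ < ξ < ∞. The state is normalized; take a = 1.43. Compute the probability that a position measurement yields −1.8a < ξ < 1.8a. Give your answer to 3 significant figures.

P ≈ 0.973

P = ∫_{−1.8a}^{1.8a} |Ψ(ξ)|² dξ.
Since A² = 1/(a), this is the region integral divided by the full normalization integral.
Both integrals are even about ξ = 0, so only the ξ ≥ 0 halves are needed (the factors of 2 cancel). In terms of u = ξ/a (A² and the length scale cancel between numerator and denominator), P = [∫_{0}^{1.8} e^(-2·u) du] / [∫_{0}^{∞} e^(-2·u) du].
An antiderivative of e^(-2·u) is -e^(-2·u)/2; evaluating from 0 to 1.8 gives 1/2 - e^(-18/5)/2, while the full integral is 1/2.
Taking the ratio, P = 0.9727.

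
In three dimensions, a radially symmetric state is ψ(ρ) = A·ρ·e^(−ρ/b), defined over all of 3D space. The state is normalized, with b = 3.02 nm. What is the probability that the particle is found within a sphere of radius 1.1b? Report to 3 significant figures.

Integrate the radial probability density 4πρ²|ψ|² over ρ ≤ 1.1b.
A² is fixed by ∫₀^∞ 4πρ²|ψ|² dρ = 1, i.e. A² = (3·π·b^5)^(−1).
Let u = ρ/b; then A², 4π and the length scale all cancel, so P = ∫_{0}^{1.1} u^4·e^(-2·u) du ÷ ∫_{0}^{∞} u^4·e^(-2·u) du.
Using ∫ u^4·e^(-2·u) du = -(u^4/2 + u^3 + 3·u^2/2 + 3·u/2 + 3/4)·e^(-2·u), the numerator is ≈ 0.054372 and the denominator is 3/4.
This evaluates to P = 0.07250.

P ≈ 0.0725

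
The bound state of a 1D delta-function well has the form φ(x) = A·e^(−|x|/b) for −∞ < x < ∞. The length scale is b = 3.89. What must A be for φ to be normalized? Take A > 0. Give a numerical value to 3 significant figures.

A ≈ 0.507

Normalization requires ∫|φ|² dx = 1, integrated from −∞ to ∞.
Using ∫₀^∞ xⁿ e^(−αx) dx = n!/αⁿ⁺¹, carrying out the integral gives A² · b.
So A² = (b)^(−1).
With b = 3.89: A² = 0.2571 and A = 0.5070.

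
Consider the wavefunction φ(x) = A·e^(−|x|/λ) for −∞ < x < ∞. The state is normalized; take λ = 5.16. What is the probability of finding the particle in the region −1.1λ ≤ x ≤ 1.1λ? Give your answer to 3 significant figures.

P = ∫_{−1.1λ}^{1.1λ} |φ(x)|² dx.
Since A² = 1/(λ), this is the region integral divided by the full normalization integral.
By symmetry take twice the x ≥ 0 contribution in numerator and denominator; the 2's cancel. Let u = x/λ; then A² and the length scale cancel, so P = ∫_{0}^{1.1} e^(-2·u) du ÷ ∫_{0}^{∞} e^(-2·u) du.
An antiderivative of e^(-2·u) is -e^(-2·u)/2; evaluating from 0 to 1.1 gives 1/2 - e^(-11/5)/2, while the full integral is 1/2.
Evaluating gives P = 0.8892.

P ≈ 0.889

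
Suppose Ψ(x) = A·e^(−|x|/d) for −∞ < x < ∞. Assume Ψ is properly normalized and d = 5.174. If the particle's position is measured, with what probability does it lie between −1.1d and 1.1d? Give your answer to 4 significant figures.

P ≈ 0.8892

|Ψ|² is the probability density, so P = ∫_{−1.1d}^{1.1d} |Ψ|² dx.
The normalization integral ∫|Ψ|²dx over the whole domain equals d·A², and A² cancels in the ratio.
By symmetry take twice the x ≥ 0 contribution in numerator and denominator; the 2's cancel. In terms of u = x/d (A² and the length scale cancel between numerator and denominator), P = [∫_{0}^{1.1} e^(-2·u) du] / [∫_{0}^{∞} e^(-2·u) du].
Using ∫ e^(-2·u) du = -e^(-2·u)/2, the numerator is 1/2 - e^(-11/5)/2 and the denominator is 1/2.
Evaluating gives P = 0.88920.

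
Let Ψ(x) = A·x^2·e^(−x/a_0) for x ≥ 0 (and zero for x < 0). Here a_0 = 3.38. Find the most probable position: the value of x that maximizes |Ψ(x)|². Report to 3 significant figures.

Differentiate |Ψ(x)|² with respect to x and set to zero.
Solving yields x = 2·a_0.
With a_0 = 3.38, the most probable position is 6.760.

x ≈ 6.76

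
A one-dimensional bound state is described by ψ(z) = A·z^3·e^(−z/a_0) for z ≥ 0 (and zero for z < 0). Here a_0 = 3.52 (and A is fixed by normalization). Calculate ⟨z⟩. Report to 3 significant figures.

⟨z⟩ = ∫ z |ψ|² dz over the full domain.
The ratio of the moment integral to the normalization integral gives ⟨z⟩ = 7·a_0/2.
Putting a_0 = 3.52 gives 12.32.

⟨z⟩ ≈ 12.3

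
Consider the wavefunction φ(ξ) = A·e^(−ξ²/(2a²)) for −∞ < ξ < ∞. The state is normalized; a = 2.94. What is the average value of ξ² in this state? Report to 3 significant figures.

⟨ξ^2⟩ ≈ 4.32

By definition ⟨ξ²⟩ = ∫ ξ^2 |φ(ξ)|² dξ.
Using the Gaussian integral ∫_{−∞}^{∞} e^(−αξ²) dξ = √(π/α), the ratio of the moment integral to the normalization integral gives ⟨ξ²⟩ = a^2/2.
Putting a = 2.94 gives 4.322.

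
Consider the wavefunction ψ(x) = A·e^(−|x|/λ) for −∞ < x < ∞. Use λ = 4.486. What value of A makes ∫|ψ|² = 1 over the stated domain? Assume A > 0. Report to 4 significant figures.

A ≈ 0.4721

The normalization condition is ∫|ψ|² dx = 1 from −∞ to ∞.
Using ∫₀^∞ xⁿ e^(−αx) dx = n!/αⁿ⁺¹, with ψ = A·e^(−|x|/λ), the integral evaluates to A²·[λ].
Setting this equal to 1 gives A² = 1/(λ).
Substituting λ = 4.486 gives A² = 0.22292, so A = 0.47214.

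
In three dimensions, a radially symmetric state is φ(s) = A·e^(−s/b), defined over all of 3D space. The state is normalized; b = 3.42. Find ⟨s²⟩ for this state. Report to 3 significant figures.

⟨s^2⟩ ≈ 35.1

The expectation value is the |φ|²-weighted average of s^2: ∫ s^2|φ|² 4πs² ds.
Using ∫₀^∞ sⁿ e^(−αs) ds = n!/αⁿ⁺¹, evaluating both integrals, ⟨s²⟩ = 3·b^2.
Putting b = 3.42 gives 35.09.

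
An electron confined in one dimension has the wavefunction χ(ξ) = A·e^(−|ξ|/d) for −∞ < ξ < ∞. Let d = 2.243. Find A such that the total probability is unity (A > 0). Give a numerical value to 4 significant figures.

Normalization requires ∫|χ|² dξ = 1, integrated from −∞ to ∞.
Recall ∫₀^∞ ξ^m e^(−ξ/β) dξ = m!·β^(m+1), the integral (without the A² prefactor) comes out to d.
Setting this equal to 1 gives A² = 1/(d).
Substituting d = 2.243 gives A² = 0.44583, so A = 0.66771.

A ≈ 0.6677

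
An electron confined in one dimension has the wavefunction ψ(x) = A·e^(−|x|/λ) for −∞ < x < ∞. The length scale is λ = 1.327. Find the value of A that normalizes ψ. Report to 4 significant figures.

Require ∫ |ψ|² dx = 1 over the whole domain.
With ∫₀^∞ x^0 e^(−αx) dx = 0!/α^1, ∫|ψ|² dx = A²·(λ).
Hence A² = 1/[λ].
Plugging in λ = 1.327 yields A = 0.86809.

A ≈ 0.8681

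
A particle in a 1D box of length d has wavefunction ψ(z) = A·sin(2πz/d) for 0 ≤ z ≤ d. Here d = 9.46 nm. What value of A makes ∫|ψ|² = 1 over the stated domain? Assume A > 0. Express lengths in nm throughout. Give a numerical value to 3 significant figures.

A ≈ 0.460 nm^(-1/2)

Normalization requires ∫|ψ|² dz = 1, integrated from 0 to d.
With ∫₀^d sin²(nπz/d) dz = d/2, ∫|ψ|² dz = A²·(d/2).
So A² = (d/2)^(−1).
Plugging in d = 9.46 yields A = 0.4598.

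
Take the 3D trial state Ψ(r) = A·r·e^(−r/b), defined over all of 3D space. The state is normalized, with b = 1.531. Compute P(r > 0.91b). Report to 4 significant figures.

P = ∫ |Ψ|² 4πr² dr over r > 0.91b.
The full normalization integral is A²·[3·π·b^5] = 1, fixing A².
In terms of u = r/b (A², 4π and the length scale all cancel between numerator and denominator), P = [∫_{0.91}^{∞} u^4·e^(-2·u) du] / [∫_{0}^{∞} u^4·e^(-2·u) du].
An antiderivative of u^4·e^(-2·u) is -(u^4/2 + u^3 + 3·u^2/2 + 3·u/2 + 3/4)·e^(-2·u); evaluating from 0.91 to ∞ gives ≈ 0.721597, while the full integral is 3/4.
The region integral divided by the full integral gives P = 0.96213.

P ≈ 0.9621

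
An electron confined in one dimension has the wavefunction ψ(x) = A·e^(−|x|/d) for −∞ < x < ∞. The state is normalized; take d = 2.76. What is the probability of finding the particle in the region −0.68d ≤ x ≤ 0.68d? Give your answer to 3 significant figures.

P ≈ 0.743

The probability is P = ∫ |ψ|² dx over [−0.68d, 0.68d].
Since A² = 1/(d), this is the region integral divided by the full normalization integral.
Both integrals are even about x = 0, so only the x ≥ 0 halves are needed (the factors of 2 cancel). Let u = x/d; then A² and the length scale cancel, so P = ∫_{0}^{0.68} e^(-2·u) du ÷ ∫_{0}^{∞} e^(-2·u) du.
An antiderivative of e^(-2·u) is -e^(-2·u)/2; evaluating from 0 to 0.68 gives 1/2 - e^(-34/25)/2, while the full integral is 1/2.
The result is P = 0.7433.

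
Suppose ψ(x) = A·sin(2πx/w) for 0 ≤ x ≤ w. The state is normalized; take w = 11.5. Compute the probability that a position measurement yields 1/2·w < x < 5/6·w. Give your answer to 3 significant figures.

The probability is P = ∫ |ψ|² dx over [1/2·w, 5/6·w].
Since A² = 1/(w/2), this is the region integral divided by the full normalization integral.
In terms of u = x/w (A² and the length scale cancel between numerator and denominator), P = [∫_{1/2}^{5/6} sin(2·π·u)^2 du] / [∫_{0}^{1} sin(2·π·u)^2 du].
An antiderivative of sin(2·π·u)^2 is u/2 - sin(4·π·u)/(8·π); evaluating from 1/2 to 5/6 gives √(3)/(16·π) + 1/6, while the full integral is 1/2.
This works out to P = (√(3)/8 + π/3)/π.

P ≈ 0.402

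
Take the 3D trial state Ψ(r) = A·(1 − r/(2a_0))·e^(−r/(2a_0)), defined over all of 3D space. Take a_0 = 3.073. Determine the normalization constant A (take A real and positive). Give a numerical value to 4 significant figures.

A ≈ 0.03703

We need A² ∫|f|² 4πr² dr = 1, taking the integral from 0 to ∞.
(Spherical symmetry: dV = 4πr² dr.)
With ∫₀^∞ r^4 e^(−αr) dr = 4!/α^5, carrying out the integral gives A² · 8·π·a_0^3.
So A² = (8·π·a_0^3)^(−1).
With a_0 = 3.073: A² = 0.0013711 and A = 0.037029.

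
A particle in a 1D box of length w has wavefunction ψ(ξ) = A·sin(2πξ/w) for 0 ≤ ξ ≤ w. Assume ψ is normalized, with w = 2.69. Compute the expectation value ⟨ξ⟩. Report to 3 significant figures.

⟨ξ⟩ = ∫ ξ |ψ|² dξ over the full domain.
Since the A² factors cancel between numerator and denominator, ⟨ξ⟩ = w/2.
Putting w = 2.69 gives 1.345.

⟨ξ⟩ ≈ 1.35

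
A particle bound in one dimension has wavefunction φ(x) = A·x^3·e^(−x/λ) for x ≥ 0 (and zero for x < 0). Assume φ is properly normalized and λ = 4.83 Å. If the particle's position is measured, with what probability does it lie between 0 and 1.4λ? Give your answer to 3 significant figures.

P ≈ 0.0244

P = ∫_{0}^{1.4λ} |φ(x)|² dx.
The normalization integral ∫|φ|²dx over the whole domain equals 45·λ^7/8·A², and A² cancels in the ratio.
In terms of u = x/λ (A² and the length scale cancel between numerator and denominator), P = [∫_{0}^{1.4} u^6·e^(-2·u) du] / [∫_{0}^{∞} u^6·e^(-2·u) du].
An antiderivative of u^6·e^(-2·u) is -(4·u^6 + 12·u^5 + 30·u^4 + 60·u^3 + 90·u^2 + 90·u + 45)·e^(-2·u)/8; evaluating from 0 to 1.4 gives ≈ 0.13731, while the full integral is 45/8.
The result is P = 0.02441.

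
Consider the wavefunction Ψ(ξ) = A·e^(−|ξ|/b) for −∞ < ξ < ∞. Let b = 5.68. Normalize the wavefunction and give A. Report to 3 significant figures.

A ≈ 0.420

Require ∫ |Ψ|² dξ = 1 over the whole domain.
Recall ∫₀^∞ ξ^m e^(−ξ/β) dξ = m!·β^(m+1), with Ψ = A·e^(−|ξ|/b), the integral evaluates to A²·[b].
Hence A² = 1/[b].
Plugging in b = 5.68 yields A = 0.4196.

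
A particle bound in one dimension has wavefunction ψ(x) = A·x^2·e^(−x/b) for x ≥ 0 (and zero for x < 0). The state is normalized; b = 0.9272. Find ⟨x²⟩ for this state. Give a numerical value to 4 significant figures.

The expectation value is the |ψ|²-weighted average of x^2: ∫ x^2|ψ|² dx.
Using ∫₀^∞ xⁿ e^(−αx) dx = n!/αⁿ⁺¹, the ratio of the moment integral to the normalization integral gives ⟨x²⟩ = 15·b^2/2.
Putting b = 0.9272 gives 6.4477.

⟨x^2⟩ ≈ 6.448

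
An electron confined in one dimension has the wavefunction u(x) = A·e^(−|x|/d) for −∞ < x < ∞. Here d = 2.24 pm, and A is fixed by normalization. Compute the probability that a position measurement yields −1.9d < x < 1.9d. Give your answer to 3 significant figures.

P ≈ 0.978

|u|² is the probability density, so P = ∫_{−1.9d}^{1.9d} |u|² dx.
With A² fixed by ∫|u|² = 1, i.e. A² = (d)^(−1), substitute and integrate.
By symmetry take twice the x ≥ 0 contribution in numerator and denominator; the 2's cancel. Substituting t = x/d, A² and the length scale cancel in the ratio: P = ∫_{0}^{1.9} e^(-2·t) dt / ∫_{0}^{∞} e^(-2·t) dt.
An antiderivative of e^(-2·t) is -e^(-2·t)/2; evaluating from 0 to 1.9 gives 1/2 - e^(-19/5)/2, while the full integral is 1/2.
This works out to P = 0.9776.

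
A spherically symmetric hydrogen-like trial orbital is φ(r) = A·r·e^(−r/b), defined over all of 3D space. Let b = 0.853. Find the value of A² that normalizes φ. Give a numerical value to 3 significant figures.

A^2 ≈ 0.235

We need A² ∫|f|² 4πr² dr = 1, taking the integral from 0 to ∞.
The angular integral contributes 4π, leaving ∫₀^∞ r²|φ|² dr.
With ∫₀^∞ r^4 e^(−αr) dr = 4!/α^5, ∫|φ|² 4πr² dr = A²·(3·π·b^5).
Plugging in b = 0.853 yields A = 0.4847.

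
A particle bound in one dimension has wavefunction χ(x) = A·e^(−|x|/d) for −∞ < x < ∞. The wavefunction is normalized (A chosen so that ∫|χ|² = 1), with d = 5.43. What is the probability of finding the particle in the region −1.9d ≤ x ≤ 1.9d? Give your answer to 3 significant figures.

|χ|² is the probability density, so P = ∫_{−1.9d}^{1.9d} |χ|² dx.
With A² fixed by ∫|χ|² = 1, i.e. A² = (d)^(−1), substitute and integrate.
Both integrals are even about x = 0, so only the x ≥ 0 halves are needed (the factors of 2 cancel). Let u = x/d; then A² and the length scale cancel, so P = ∫_{0}^{1.9} e^(-2·u) du ÷ ∫_{0}^{∞} e^(-2·u) du.
An antiderivative of e^(-2·u) is -e^(-2·u)/2; evaluating from 0 to 1.9 gives 1/2 - e^(-19/5)/2, while the full integral is 1/2.
Taking the ratio, P = 0.9776.

P ≈ 0.978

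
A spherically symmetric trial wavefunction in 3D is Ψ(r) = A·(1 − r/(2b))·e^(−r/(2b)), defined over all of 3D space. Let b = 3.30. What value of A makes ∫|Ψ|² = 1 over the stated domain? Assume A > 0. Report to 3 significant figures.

A ≈ 0.0333

We need A² ∫|f|² 4πr² dr = 1, taking the integral from 0 to ∞.
(Spherical symmetry: dV = 4πr² dr.)
Using ∫₀^∞ rⁿ e^(−αr) dr = n!/αⁿ⁺¹, carrying out the integral gives A² · 8·π·b^3.
So A² = (8·π·b^3)^(−1).
Plugging in b = 3.30 yields A = 0.03327.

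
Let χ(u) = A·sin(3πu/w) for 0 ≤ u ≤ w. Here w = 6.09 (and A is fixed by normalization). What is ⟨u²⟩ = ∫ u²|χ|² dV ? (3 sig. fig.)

⟨u^2⟩ ≈ 12.2

By definition ⟨u²⟩ = ∫ u^2 |χ(u)|² du.
With ∫₀^w sin²(nπu/w) du = w/2, the ratio of the moment integral to the normalization integral gives ⟨u²⟩ = -w^2/(18·π^2) + w^2/3.
Putting w = 6.09 gives 12.15.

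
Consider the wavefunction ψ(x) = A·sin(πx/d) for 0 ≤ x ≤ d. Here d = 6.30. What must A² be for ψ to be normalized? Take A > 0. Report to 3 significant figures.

We need A² ∫|f|² dx = 1, taking the integral from 0 to d.
Using sin²θ = (1 − cos 2θ)/2, ∫|ψ|² dx = A²·(d/2).
So A² = (d/2)^(−1).
Plugging in d = 6.30 yields A = 0.5634.

A^2 ≈ 0.317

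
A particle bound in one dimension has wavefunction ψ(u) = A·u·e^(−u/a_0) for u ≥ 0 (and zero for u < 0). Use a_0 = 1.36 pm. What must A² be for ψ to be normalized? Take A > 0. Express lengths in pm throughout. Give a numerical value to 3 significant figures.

Normalization requires ∫|ψ|² du = 1, integrated from 0 to ∞.
Recall ∫₀^∞ u^m e^(−u/β) du = m!·β^(m+1), the integral (without the A² prefactor) comes out to a_0^3/4.
Plugging in a_0 = 1.36 yields A = 1.261.

A^2 ≈ 1.59 pm^(-3)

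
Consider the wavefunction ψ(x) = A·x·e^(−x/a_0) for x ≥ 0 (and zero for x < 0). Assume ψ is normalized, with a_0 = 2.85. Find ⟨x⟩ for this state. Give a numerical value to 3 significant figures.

The expectation value is the |ψ|²-weighted average of x: ∫ x|ψ|² dx.
With ∫₀^∞ x^3 e^(−αx) dx = 3!/α^4, the ratio of the moment integral to the normalization integral gives ⟨x⟩ = 3·a_0/2.
Putting a_0 = 2.85 gives 4.275.

⟨x⟩ ≈ 4.28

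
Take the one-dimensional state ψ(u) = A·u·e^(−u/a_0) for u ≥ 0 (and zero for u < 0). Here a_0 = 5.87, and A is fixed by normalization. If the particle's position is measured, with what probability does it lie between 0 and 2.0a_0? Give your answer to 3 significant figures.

P ≈ 0.762

The probability is P = ∫ |ψ|² du over [0, 2.0a_0].
With A² fixed by ∫|ψ|² = 1, i.e. A² = (a_0^3/4)^(−1), substitute and integrate.
Substituting t = u/a_0, A² and the length scale cancel in the ratio: P = ∫_{0}^{2.0} t^2·e^(-2·t) dt / ∫_{0}^{∞} t^2·e^(-2·t) dt.
Using ∫ t^2·e^(-2·t) dt = -(2·t^2 + 2·t + 1)·e^(-2·t)/4, the numerator is 1/4 - 13·e^(-4)/4 and the denominator is 1/4.
The result is P = 0.7619.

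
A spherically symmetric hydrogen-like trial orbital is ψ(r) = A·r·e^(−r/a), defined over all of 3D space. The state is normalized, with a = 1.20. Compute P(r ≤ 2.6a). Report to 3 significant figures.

Integrate the radial probability density 4πr²|ψ|² over r ≤ 2.6a.
Normalization gives A² = 1/(3·π·a^5).
In terms of u = r/a (A², 4π and the length scale all cancel between numerator and denominator), P = [∫_{0}^{2.6} u^4·e^(-2·u) du] / [∫_{0}^{∞} u^4·e^(-2·u) du].
An antiderivative of u^4·e^(-2·u) is -(u^4/2 + u^3 + 3·u^2/2 + 3·u/2 + 3/4)·e^(-2·u); evaluating from 0 to 2.6 gives ≈ 0.44540, while the full integral is 3/4.
Taking the ratio yields P = 0.5939.

P ≈ 0.594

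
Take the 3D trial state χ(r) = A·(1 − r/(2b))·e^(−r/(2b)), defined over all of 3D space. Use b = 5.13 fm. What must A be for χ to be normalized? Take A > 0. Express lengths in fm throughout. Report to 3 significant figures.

Require ∫ |χ|² 4πr² dr = 1 over the whole domain.
∫|χ|² 4πr² dr = A²·(8·π·b^3).
Plugging in b = 5.13 yields A = 0.01717.

A ≈ 0.0172 fm^(-3/2)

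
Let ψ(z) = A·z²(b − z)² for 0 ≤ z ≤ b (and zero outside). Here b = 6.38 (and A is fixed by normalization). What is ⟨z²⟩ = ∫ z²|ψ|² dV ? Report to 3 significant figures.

The expectation value is the |ψ|²-weighted average of z^2: ∫ z^2|ψ|² dz.
Expanding the polynomial and integrating term by term, evaluating both integrals, ⟨z²⟩ = 3·b^2/11.
Putting b = 6.38 gives 11.10.

⟨z^2⟩ ≈ 11.1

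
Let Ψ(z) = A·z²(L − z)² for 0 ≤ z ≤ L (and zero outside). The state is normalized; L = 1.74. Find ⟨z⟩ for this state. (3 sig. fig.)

⟨z⟩ ≈ 0.870

By definition ⟨z⟩ = ∫ z |Ψ(z)|² dz.
Since the A² factors cancel between numerator and denominator, ⟨z⟩ = L/2.
With L = 1.74, ⟨z⟩ = 0.8700.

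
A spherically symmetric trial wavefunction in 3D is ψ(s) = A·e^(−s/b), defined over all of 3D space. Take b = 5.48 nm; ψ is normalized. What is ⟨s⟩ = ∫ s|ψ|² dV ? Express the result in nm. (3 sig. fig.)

By definition ⟨s⟩ = ∫ s |ψ(s)|² 4πs² ds.
Since the A² factors cancel between numerator and denominator, ⟨s⟩ = 3·b/2.
Putting b = 5.48 gives 8.220.

⟨s⟩ ≈ 8.22 nm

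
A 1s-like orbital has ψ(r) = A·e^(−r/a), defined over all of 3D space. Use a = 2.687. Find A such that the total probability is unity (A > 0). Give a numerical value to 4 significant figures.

A ≈ 0.1281

Normalization requires ∫|ψ|² 4πr² dr = 1, integrated from 0 to ∞.
In 3D with spherical symmetry the volume element is 4πr² dr.
With ψ = A·e^(−r/a), the integral evaluates to A²·[π·a^3].
With a = 2.687: A² = 0.016408 and A = 0.12809.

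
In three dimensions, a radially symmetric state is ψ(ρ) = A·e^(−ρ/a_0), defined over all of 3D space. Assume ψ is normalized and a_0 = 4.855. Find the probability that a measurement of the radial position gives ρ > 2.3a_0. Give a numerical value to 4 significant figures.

P ≈ 0.1626

Integrate the radial probability density 4πρ²|ψ|² over ρ > 2.3a_0.
The full normalization integral is A²·[π·a_0^3] = 1, fixing A².
In terms of u = ρ/a_0 (A², 4π and the length scale all cancel between numerator and denominator), P = [∫_{2.3}^{∞} u^2·e^(-2·u) du] / [∫_{0}^{∞} u^2·e^(-2·u) du].
Using ∫ u^2·e^(-2·u) du = -(2·u^2 + 2·u + 1)·e^(-2·u)/4, the numerator is 809·e^(-23/5)/200 and the denominator is 1/4.
The region integral divided by the full integral gives P = 0.16264.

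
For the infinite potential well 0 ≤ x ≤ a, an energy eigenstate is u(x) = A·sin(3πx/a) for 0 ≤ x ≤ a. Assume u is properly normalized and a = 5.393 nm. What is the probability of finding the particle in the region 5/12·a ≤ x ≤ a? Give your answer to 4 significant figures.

P ≈ 0.6364

The probability is P = ∫ |u|² dx over [5/12·a, a].
With A² fixed by ∫|u|² = 1, i.e. A² = (a/2)^(−1), substitute and integrate.
In terms of t = x/a (A² and the length scale cancel between numerator and denominator), P = [∫_{5/12}^{1} sin(3·π·t)^2 dt] / [∫_{0}^{1} sin(3·π·t)^2 dt].
An antiderivative of sin(3·π·t)^2 is t/2 - sin(6·π·t)/(12·π); evaluating from 5/12 to 1 gives 1/(12·π) + 7/24, while the full integral is 1/2.
Evaluating gives P = (2 + 7·π)/(12·π).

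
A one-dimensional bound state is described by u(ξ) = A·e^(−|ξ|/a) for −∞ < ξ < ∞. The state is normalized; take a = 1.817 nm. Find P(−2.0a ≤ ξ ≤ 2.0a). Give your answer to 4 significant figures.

P ≈ 0.9817

|u|² is the probability density, so P = ∫_{−2.0a}^{2.0a} |u|² dξ.
With A² fixed by ∫|u|² = 1, i.e. A² = (a)^(−1), substitute and integrate.
By symmetry take twice the ξ ≥ 0 contribution in numerator and denominator; the 2's cancel. Substituting t = ξ/a, A² and the length scale cancel in the ratio: P = ∫_{0}^{2.0} e^(-2·t) dt / ∫_{0}^{∞} e^(-2·t) dt.
An antiderivative of e^(-2·t) is -e^(-2·t)/2; evaluating from 0 to 2.0 gives 1/2 - e^(-4)/2, while the full integral is 1/2.
This works out to P = 0.98168.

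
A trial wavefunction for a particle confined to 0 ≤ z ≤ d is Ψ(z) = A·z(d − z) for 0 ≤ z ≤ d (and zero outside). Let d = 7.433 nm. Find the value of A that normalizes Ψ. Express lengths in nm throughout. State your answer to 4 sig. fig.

The normalization condition is ∫|Ψ|² dz = 1 from 0 to d.
Expanding the polynomial and integrating term by term, the integral (without the A² prefactor) comes out to d^5/30.
So A² = (d^5/30)^(−1).
Plugging in d = 7.433 yields A = 0.036362.

A ≈ 0.03636 nm^(-5/2)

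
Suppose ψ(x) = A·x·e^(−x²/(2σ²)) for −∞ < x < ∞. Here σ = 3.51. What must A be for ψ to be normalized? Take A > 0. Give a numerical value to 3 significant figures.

Require ∫ |ψ|² dx = 1 over the whole domain.
Differentiating ∫e^(−αx²) dx = √(π/α) under α to get the higher moments, ∫|ψ|² dx = A²·(√(π)·σ^3/2).
Setting this equal to 1 gives A² = 1/(√(π)·σ^3/2).
Substituting σ = 3.51 gives A² = 0.02609, so A = 0.1615.

A ≈ 0.162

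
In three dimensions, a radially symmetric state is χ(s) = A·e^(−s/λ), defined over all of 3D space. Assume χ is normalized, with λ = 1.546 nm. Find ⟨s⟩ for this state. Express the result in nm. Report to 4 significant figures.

The expectation value is the |χ|²-weighted average of s: ∫ s|χ|² 4πs² ds.
The ratio of the moment integral to the normalization integral gives ⟨s⟩ = 3·λ/2.
With λ = 1.546, ⟨s⟩ = 2.3190.

⟨s⟩ ≈ 2.319 nm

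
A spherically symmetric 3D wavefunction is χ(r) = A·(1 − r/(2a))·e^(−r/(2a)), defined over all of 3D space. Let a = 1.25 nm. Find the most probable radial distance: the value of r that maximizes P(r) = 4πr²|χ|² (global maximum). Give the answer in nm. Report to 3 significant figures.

r ≈ 6.55 nm

The maximum of P(r) = 4πr²|χ|² occurs where its derivative vanishes.
Solving yields r = a·(√(5) + 3).
With a = 1.25, the most probable radial distance is 6.545 nm.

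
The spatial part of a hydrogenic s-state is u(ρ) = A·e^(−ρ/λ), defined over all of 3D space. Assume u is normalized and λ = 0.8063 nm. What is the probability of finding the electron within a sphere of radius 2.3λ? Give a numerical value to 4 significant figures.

P ≈ 0.8374

P = ∫ |u|² 4πρ² dρ over ρ ≤ 2.3λ.
The full normalization integral is A²·[π·λ^3] = 1, fixing A².
Let t = ρ/λ; then A², 4π and the length scale all cancel, so P = ∫_{0}^{2.3} t^2·e^(-2·t) dt ÷ ∫_{0}^{∞} t^2·e^(-2·t) dt.
Using ∫ t^2·e^(-2·t) dt = -(2·t^2 + 2·t + 1)·e^(-2·t)/4, the numerator is 1/4 - 809·e^(-23/5)/200 and the denominator is 1/4.
This evaluates to P = 0.83736.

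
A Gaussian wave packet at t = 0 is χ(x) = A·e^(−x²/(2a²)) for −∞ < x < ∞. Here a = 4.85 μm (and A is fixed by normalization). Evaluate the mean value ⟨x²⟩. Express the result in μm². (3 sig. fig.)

⟨x^2⟩ ≈ 11.8 μm^2

By definition ⟨x²⟩ = ∫ x^2 |χ(x)|² dx.
Evaluating both integrals, ⟨x²⟩ = a^2/2.
With a = 4.85, ⟨x^2⟩ = 11.76.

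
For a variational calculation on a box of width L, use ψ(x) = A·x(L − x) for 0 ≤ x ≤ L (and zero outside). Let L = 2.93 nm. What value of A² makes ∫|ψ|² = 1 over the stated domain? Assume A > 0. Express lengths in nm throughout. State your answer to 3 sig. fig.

A^2 ≈ 0.139 nm^(-5)

Require ∫ |ψ|² dx = 1 over the whole domain.
Expanding the polynomial and integrating term by term, the integral (without the A² prefactor) comes out to L^5/30.
Setting this equal to 1 gives A² = 1/(L^5/30).
Substituting L = 2.93 gives A² = 0.1389, so A = 0.3727.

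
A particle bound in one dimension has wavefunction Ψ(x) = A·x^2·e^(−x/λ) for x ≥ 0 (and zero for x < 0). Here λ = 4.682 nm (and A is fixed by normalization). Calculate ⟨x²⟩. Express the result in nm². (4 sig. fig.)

The expectation value is the |Ψ|²-weighted average of x^2: ∫ x^2|Ψ|² dx.
With ∫₀^∞ x^6 e^(−αx) dx = 6!/α^7, evaluating both integrals, ⟨x²⟩ = 15·λ^2/2.
Putting λ = 4.682 gives 164.41.

⟨x^2⟩ ≈ 164.4 nm^2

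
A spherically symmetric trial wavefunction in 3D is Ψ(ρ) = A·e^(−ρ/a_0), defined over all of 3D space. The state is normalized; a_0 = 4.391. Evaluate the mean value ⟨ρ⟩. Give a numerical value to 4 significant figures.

⟨ρ⟩ ≈ 6.587

By definition ⟨ρ⟩ = ∫ ρ |Ψ(ρ)|² 4πρ² dρ.
The ratio of the moment integral to the normalization integral gives ⟨ρ⟩ = 3·a_0/2.
Putting a_0 = 4.391 gives 6.5865.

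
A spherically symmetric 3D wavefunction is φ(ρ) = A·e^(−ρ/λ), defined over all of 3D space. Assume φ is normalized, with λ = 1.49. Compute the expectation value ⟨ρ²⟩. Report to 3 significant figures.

By definition ⟨ρ²⟩ = ∫ ρ^2 |φ(ρ)|² 4πρ² dρ.
Recall ∫₀^∞ ρ^m e^(−ρ/β) dρ = m!·β^(m+1), since the A² factors cancel between numerator and denominator, ⟨ρ²⟩ = 3·λ^2.
With λ = 1.49, ⟨ρ^2⟩ = 6.660.

⟨ρ^2⟩ ≈ 6.66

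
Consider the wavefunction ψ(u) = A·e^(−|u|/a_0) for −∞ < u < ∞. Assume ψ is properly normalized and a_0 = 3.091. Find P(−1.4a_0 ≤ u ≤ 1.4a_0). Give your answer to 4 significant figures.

P ≈ 0.9392

P = ∫_{−1.4a_0}^{1.4a_0} |ψ(u)|² du.
With A² fixed by ∫|ψ|² = 1, i.e. A² = (a_0)^(−1), substitute and integrate.
By symmetry take twice the u ≥ 0 contribution in numerator and denominator; the 2's cancel. Let t = u/a_0; then A² and the length scale cancel, so P = ∫_{0}^{1.4} e^(-2·t) dt ÷ ∫_{0}^{∞} e^(-2·t) dt.
An antiderivative of e^(-2·t) is -e^(-2·t)/2; evaluating from 0 to 1.4 gives 1/2 - e^(-14/5)/2, while the full integral is 1/2.
The result is P = 0.93919.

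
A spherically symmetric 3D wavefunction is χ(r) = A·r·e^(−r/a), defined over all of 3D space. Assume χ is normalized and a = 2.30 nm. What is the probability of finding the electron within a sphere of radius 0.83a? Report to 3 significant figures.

Integrate the radial probability density 4πr²|χ|² over r ≤ 0.83a.
A² is fixed by ∫₀^∞ 4πr²|χ|² dr = 1, i.e. A² = (3·π·a^5)^(−1).
In terms of u = r/a (A², 4π and the length scale all cancel between numerator and denominator), P = [∫_{0}^{0.83} u^4·e^(-2·u) du] / [∫_{0}^{∞} u^4·e^(-2·u) du].
An antiderivative of u^4·e^(-2·u) is -(u^4/2 + u^3 + 3·u^2/2 + 3·u/2 + 3/4)·e^(-2·u); evaluating from 0 to 0.83 gives ≈ 0.020355, while the full integral is 3/4.
Taking the ratio yields P = 0.02714.

P ≈ 0.0271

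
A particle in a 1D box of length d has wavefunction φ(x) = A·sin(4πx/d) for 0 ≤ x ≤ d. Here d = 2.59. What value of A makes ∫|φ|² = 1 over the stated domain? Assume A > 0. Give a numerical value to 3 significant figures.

A ≈ 0.879

Require ∫ |φ|² dx = 1 over the whole domain.
∫|φ|² dx = A²·(d/2).
So A² = (d/2)^(−1).
With d = 2.59: A² = 0.7722 and A = 0.8787.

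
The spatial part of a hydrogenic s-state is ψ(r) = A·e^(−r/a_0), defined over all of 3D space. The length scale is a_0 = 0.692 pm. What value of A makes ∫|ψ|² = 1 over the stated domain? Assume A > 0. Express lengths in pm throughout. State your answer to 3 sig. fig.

The normalization condition is ∫|ψ|² 4πr² dr = 1 from 0 to ∞.
In 3D with spherical symmetry the volume element is 4πr² dr.
Recall ∫₀^∞ r^m e^(−r/β) dr = m!·β^(m+1), the integral (without the A² prefactor) comes out to π·a_0^3.
Setting this equal to 1 gives A² = 1/(π·a_0^3).
Plugging in a_0 = 0.692 yields A = 0.9801.

A ≈ 0.980 pm^(-3/2)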